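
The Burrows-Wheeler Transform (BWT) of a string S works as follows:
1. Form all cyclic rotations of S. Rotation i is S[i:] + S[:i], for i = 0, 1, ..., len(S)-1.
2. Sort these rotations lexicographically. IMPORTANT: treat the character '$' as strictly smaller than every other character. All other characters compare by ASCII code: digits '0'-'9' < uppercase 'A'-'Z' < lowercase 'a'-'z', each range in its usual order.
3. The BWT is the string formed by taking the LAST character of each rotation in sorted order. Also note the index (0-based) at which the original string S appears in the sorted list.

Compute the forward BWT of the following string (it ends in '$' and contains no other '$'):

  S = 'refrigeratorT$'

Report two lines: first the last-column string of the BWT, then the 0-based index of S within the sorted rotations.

All 14 rotations (rotation i = S[i:]+S[:i]):
  rot[0] = refrigeratorT$
  rot[1] = efrigeratorT$r
  rot[2] = frigeratorT$re
  rot[3] = rigeratorT$ref
  rot[4] = igeratorT$refr
  rot[5] = geratorT$refri
  rot[6] = eratorT$refrig
  rot[7] = ratorT$refrige
  rot[8] = atorT$refriger
  rot[9] = torT$refrigera
  rot[10] = orT$refrigerat
  rot[11] = rT$refrigerato
  rot[12] = T$refrigerator
  rot[13] = $refrigeratorT
Sorted (with $ < everything):
  sorted[0] = $refrigeratorT  (last char: 'T')
  sorted[1] = T$refrigerator  (last char: 'r')
  sorted[2] = atorT$refriger  (last char: 'r')
  sorted[3] = efrigeratorT$r  (last char: 'r')
  sorted[4] = eratorT$refrig  (last char: 'g')
  sorted[5] = frigeratorT$re  (last char: 'e')
  sorted[6] = geratorT$refri  (last char: 'i')
  sorted[7] = igeratorT$refr  (last char: 'r')
  sorted[8] = orT$refrigerat  (last char: 't')
  sorted[9] = rT$refrigerato  (last char: 'o')
  sorted[10] = ratorT$refrige  (last char: 'e')
  sorted[11] = refrigeratorT$  (last char: '$')
  sorted[12] = rigeratorT$ref  (last char: 'f')
  sorted[13] = torT$refrigera  (last char: 'a')
Last column: Trrrgeirtoe$fa
Original string S is at sorted index 11

Answer: Trrrgeirtoe$fa
11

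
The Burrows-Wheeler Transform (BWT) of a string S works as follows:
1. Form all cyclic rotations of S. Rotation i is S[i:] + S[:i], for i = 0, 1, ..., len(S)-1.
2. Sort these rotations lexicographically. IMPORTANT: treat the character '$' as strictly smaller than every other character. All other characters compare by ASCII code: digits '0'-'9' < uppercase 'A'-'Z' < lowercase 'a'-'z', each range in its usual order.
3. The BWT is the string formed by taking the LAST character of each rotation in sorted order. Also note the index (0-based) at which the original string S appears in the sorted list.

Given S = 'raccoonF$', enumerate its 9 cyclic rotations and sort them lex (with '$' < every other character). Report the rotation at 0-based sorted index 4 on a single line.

Answer: coonF$rac

Derivation:
All 9 rotations (rotation i = S[i:]+S[:i]):
  rot[0] = raccoonF$
  rot[1] = accoonF$r
  rot[2] = ccoonF$ra
  rot[3] = coonF$rac
  rot[4] = oonF$racc
  rot[5] = onF$racco
  rot[6] = nF$raccoo
  rot[7] = F$raccoon
  rot[8] = $raccoonF
Sorted (with $ < everything):
  sorted[0] = $raccoonF
  sorted[1] = F$raccoon
  sorted[2] = accoonF$r
  sorted[3] = ccoonF$ra
  sorted[4] = coonF$rac
  sorted[5] = nF$raccoo
  sorted[6] = onF$racco
  sorted[7] = oonF$racc
  sorted[8] = raccoonF$
sorted[4] = coonF$rac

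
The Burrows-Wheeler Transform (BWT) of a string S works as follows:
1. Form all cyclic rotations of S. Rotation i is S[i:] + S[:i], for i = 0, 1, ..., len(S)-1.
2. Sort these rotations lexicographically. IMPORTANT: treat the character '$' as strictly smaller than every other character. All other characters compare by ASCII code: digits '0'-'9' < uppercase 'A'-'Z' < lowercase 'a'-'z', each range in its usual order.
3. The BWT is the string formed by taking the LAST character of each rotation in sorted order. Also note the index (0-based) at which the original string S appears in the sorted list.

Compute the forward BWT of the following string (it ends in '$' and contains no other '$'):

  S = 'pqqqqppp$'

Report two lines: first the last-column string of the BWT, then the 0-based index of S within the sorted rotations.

Answer: pppq$qqqp
4

Derivation:
All 9 rotations (rotation i = S[i:]+S[:i]):
  rot[0] = pqqqqppp$
  rot[1] = qqqqppp$p
  rot[2] = qqqppp$pq
  rot[3] = qqppp$pqq
  rot[4] = qppp$pqqq
  rot[5] = ppp$pqqqq
  rot[6] = pp$pqqqqp
  rot[7] = p$pqqqqpp
  rot[8] = $pqqqqppp
Sorted (with $ < everything):
  sorted[0] = $pqqqqppp  (last char: 'p')
  sorted[1] = p$pqqqqpp  (last char: 'p')
  sorted[2] = pp$pqqqqp  (last char: 'p')
  sorted[3] = ppp$pqqqq  (last char: 'q')
  sorted[4] = pqqqqppp$  (last char: '$')
  sorted[5] = qppp$pqqq  (last char: 'q')
  sorted[6] = qqppp$pqq  (last char: 'q')
  sorted[7] = qqqppp$pq  (last char: 'q')
  sorted[8] = qqqqppp$p  (last char: 'p')
Last column: pppq$qqqp
Original string S is at sorted index 4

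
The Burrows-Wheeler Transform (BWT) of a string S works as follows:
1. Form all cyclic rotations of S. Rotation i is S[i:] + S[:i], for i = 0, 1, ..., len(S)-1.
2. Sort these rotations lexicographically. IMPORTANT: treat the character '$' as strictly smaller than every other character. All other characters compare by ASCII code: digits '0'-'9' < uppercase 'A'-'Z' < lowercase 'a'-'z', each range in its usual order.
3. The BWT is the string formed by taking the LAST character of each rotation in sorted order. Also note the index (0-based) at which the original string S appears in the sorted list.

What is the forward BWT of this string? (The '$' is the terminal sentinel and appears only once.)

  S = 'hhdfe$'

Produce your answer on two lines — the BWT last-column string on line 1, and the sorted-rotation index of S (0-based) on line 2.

All 6 rotations (rotation i = S[i:]+S[:i]):
  rot[0] = hhdfe$
  rot[1] = hdfe$h
  rot[2] = dfe$hh
  rot[3] = fe$hhd
  rot[4] = e$hhdf
  rot[5] = $hhdfe
Sorted (with $ < everything):
  sorted[0] = $hhdfe  (last char: 'e')
  sorted[1] = dfe$hh  (last char: 'h')
  sorted[2] = e$hhdf  (last char: 'f')
  sorted[3] = fe$hhd  (last char: 'd')
  sorted[4] = hdfe$h  (last char: 'h')
  sorted[5] = hhdfe$  (last char: '$')
Last column: ehfdh$
Original string S is at sorted index 5

Answer: ehfdh$
5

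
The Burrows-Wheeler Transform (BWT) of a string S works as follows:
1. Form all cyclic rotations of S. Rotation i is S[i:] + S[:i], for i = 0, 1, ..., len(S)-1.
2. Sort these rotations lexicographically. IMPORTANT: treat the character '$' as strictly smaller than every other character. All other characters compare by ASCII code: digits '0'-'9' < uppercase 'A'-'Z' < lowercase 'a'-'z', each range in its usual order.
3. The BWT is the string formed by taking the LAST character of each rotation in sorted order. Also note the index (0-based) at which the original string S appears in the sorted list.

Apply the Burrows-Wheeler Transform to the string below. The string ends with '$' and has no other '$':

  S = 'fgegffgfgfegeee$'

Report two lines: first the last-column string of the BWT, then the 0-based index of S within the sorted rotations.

All 16 rotations (rotation i = S[i:]+S[:i]):
  rot[0] = fgegffgfgfegeee$
  rot[1] = gegffgfgfegeee$f
  rot[2] = egffgfgfegeee$fg
  rot[3] = gffgfgfegeee$fge
  rot[4] = ffgfgfegeee$fgeg
  rot[5] = fgfgfegeee$fgegf
  rot[6] = gfgfegeee$fgegff
  rot[7] = fgfegeee$fgegffg
  rot[8] = gfegeee$fgegffgf
  rot[9] = fegeee$fgegffgfg
  rot[10] = egeee$fgegffgfgf
  rot[11] = geee$fgegffgfgfe
  rot[12] = eee$fgegffgfgfeg
  rot[13] = ee$fgegffgfgfege
  rot[14] = e$fgegffgfgfegee
  rot[15] = $fgegffgfgfegeee
Sorted (with $ < everything):
  sorted[0] = $fgegffgfgfegeee  (last char: 'e')
  sorted[1] = e$fgegffgfgfegee  (last char: 'e')
  sorted[2] = ee$fgegffgfgfege  (last char: 'e')
  sorted[3] = eee$fgegffgfgfeg  (last char: 'g')
  sorted[4] = egeee$fgegffgfgf  (last char: 'f')
  sorted[5] = egffgfgfegeee$fg  (last char: 'g')
  sorted[6] = fegeee$fgegffgfg  (last char: 'g')
  sorted[7] = ffgfgfegeee$fgeg  (last char: 'g')
  sorted[8] = fgegffgfgfegeee$  (last char: '$')
  sorted[9] = fgfegeee$fgegffg  (last char: 'g')
  sorted[10] = fgfgfegeee$fgegf  (last char: 'f')
  sorted[11] = geee$fgegffgfgfe  (last char: 'e')
  sorted[12] = gegffgfgfegeee$f  (last char: 'f')
  sorted[13] = gfegeee$fgegffgf  (last char: 'f')
  sorted[14] = gffgfgfegeee$fge  (last char: 'e')
  sorted[15] = gfgfegeee$fgegff  (last char: 'f')
Last column: eeegfggg$gfeffef
Original string S is at sorted index 8

Answer: eeegfggg$gfeffef
8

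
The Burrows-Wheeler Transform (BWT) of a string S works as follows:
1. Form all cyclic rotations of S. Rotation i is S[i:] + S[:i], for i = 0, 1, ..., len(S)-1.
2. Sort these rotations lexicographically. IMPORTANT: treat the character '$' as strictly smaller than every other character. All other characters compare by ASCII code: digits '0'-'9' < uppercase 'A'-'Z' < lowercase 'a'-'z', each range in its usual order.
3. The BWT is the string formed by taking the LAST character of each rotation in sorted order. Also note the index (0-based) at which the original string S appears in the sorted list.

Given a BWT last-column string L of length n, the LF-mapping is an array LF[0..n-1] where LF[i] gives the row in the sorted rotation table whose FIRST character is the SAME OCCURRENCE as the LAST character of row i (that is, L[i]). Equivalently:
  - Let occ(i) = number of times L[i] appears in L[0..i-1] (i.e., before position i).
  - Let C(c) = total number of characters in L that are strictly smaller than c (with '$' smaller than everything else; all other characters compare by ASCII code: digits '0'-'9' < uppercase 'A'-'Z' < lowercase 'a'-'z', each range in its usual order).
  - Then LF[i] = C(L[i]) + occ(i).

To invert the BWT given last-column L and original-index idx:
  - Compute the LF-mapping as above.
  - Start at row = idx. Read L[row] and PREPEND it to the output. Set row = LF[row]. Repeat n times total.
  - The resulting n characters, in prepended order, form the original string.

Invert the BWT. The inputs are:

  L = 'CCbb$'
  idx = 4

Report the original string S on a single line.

LF mapping: 1 2 3 4 0
Walk LF starting at row 4, prepending L[row]:
  step 1: row=4, L[4]='$', prepend. Next row=LF[4]=0
  step 2: row=0, L[0]='C', prepend. Next row=LF[0]=1
  step 3: row=1, L[1]='C', prepend. Next row=LF[1]=2
  step 4: row=2, L[2]='b', prepend. Next row=LF[2]=3
  step 5: row=3, L[3]='b', prepend. Next row=LF[3]=4
Reversed output: bbCC$

Answer: bbCC$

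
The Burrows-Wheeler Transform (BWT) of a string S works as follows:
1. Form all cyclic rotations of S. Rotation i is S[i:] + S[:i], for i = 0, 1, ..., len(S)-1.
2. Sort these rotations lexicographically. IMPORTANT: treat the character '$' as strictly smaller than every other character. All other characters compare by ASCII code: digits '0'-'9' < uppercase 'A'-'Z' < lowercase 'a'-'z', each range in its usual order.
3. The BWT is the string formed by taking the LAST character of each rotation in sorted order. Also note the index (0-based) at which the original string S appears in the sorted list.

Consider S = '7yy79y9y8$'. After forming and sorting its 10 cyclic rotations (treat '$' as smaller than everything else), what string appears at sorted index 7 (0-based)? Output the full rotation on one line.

Answer: y8$7yy79y9

Derivation:
All 10 rotations (rotation i = S[i:]+S[:i]):
  rot[0] = 7yy79y9y8$
  rot[1] = yy79y9y8$7
  rot[2] = y79y9y8$7y
  rot[3] = 79y9y8$7yy
  rot[4] = 9y9y8$7yy7
  rot[5] = y9y8$7yy79
  rot[6] = 9y8$7yy79y
  rot[7] = y8$7yy79y9
  rot[8] = 8$7yy79y9y
  rot[9] = $7yy79y9y8
Sorted (with $ < everything):
  sorted[0] = $7yy79y9y8
  sorted[1] = 79y9y8$7yy
  sorted[2] = 7yy79y9y8$
  sorted[3] = 8$7yy79y9y
  sorted[4] = 9y8$7yy79y
  sorted[5] = 9y9y8$7yy7
  sorted[6] = y79y9y8$7y
  sorted[7] = y8$7yy79y9
  sorted[8] = y9y8$7yy79
  sorted[9] = yy79y9y8$7
sorted[7] = y8$7yy79y9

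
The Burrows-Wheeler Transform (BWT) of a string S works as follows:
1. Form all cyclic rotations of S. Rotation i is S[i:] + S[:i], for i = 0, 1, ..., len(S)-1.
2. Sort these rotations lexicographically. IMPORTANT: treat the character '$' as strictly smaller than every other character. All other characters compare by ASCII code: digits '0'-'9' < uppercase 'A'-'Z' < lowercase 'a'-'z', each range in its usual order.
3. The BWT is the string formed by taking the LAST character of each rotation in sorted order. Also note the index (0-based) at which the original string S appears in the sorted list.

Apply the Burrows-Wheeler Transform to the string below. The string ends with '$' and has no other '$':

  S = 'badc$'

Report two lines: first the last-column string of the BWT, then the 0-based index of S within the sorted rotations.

Answer: cb$da
2

Derivation:
All 5 rotations (rotation i = S[i:]+S[:i]):
  rot[0] = badc$
  rot[1] = adc$b
  rot[2] = dc$ba
  rot[3] = c$bad
  rot[4] = $badc
Sorted (with $ < everything):
  sorted[0] = $badc  (last char: 'c')
  sorted[1] = adc$b  (last char: 'b')
  sorted[2] = badc$  (last char: '$')
  sorted[3] = c$bad  (last char: 'd')
  sorted[4] = dc$ba  (last char: 'a')
Last column: cb$da
Original string S is at sorted index 2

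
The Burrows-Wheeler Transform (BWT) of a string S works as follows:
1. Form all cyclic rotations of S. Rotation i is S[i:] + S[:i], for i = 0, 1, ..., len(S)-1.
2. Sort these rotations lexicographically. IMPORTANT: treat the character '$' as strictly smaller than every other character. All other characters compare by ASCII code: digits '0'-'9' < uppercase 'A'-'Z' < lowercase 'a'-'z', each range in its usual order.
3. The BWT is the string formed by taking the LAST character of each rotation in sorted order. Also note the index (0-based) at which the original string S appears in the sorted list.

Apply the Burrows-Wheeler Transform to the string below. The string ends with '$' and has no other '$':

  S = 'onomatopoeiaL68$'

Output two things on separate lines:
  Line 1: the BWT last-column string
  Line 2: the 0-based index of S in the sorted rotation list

All 16 rotations (rotation i = S[i:]+S[:i]):
  rot[0] = onomatopoeiaL68$
  rot[1] = nomatopoeiaL68$o
  rot[2] = omatopoeiaL68$on
  rot[3] = matopoeiaL68$ono
  rot[4] = atopoeiaL68$onom
  rot[5] = topoeiaL68$onoma
  rot[6] = opoeiaL68$onomat
  rot[7] = poeiaL68$onomato
  rot[8] = oeiaL68$onomatop
  rot[9] = eiaL68$onomatopo
  rot[10] = iaL68$onomatopoe
  rot[11] = aL68$onomatopoei
  rot[12] = L68$onomatopoeia
  rot[13] = 68$onomatopoeiaL
  rot[14] = 8$onomatopoeiaL6
  rot[15] = $onomatopoeiaL68
Sorted (with $ < everything):
  sorted[0] = $onomatopoeiaL68  (last char: '8')
  sorted[1] = 68$onomatopoeiaL  (last char: 'L')
  sorted[2] = 8$onomatopoeiaL6  (last char: '6')
  sorted[3] = L68$onomatopoeia  (last char: 'a')
  sorted[4] = aL68$onomatopoei  (last char: 'i')
  sorted[5] = atopoeiaL68$onom  (last char: 'm')
  sorted[6] = eiaL68$onomatopo  (last char: 'o')
  sorted[7] = iaL68$onomatopoe  (last char: 'e')
  sorted[8] = matopoeiaL68$ono  (last char: 'o')
  sorted[9] = nomatopoeiaL68$o  (last char: 'o')
  sorted[10] = oeiaL68$onomatop  (last char: 'p')
  sorted[11] = omatopoeiaL68$on  (last char: 'n')
  sorted[12] = onomatopoeiaL68$  (last char: '$')
  sorted[13] = opoeiaL68$onomat  (last char: 't')
  sorted[14] = poeiaL68$onomato  (last char: 'o')
  sorted[15] = topoeiaL68$onoma  (last char: 'a')
Last column: 8L6aimoeoopn$toa
Original string S is at sorted index 12

Answer: 8L6aimoeoopn$toa
12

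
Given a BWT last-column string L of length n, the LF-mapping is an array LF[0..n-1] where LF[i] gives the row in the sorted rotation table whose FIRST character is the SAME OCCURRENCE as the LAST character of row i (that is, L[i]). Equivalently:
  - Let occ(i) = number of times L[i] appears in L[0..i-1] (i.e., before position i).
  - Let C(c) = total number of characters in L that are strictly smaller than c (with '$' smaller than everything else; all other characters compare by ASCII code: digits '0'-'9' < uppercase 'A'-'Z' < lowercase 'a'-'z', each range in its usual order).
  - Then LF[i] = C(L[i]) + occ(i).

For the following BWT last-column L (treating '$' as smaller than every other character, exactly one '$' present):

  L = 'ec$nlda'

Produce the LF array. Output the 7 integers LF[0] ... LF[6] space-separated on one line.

Char counts: '$':1, 'a':1, 'c':1, 'd':1, 'e':1, 'l':1, 'n':1
C (first-col start): C('$')=0, C('a')=1, C('c')=2, C('d')=3, C('e')=4, C('l')=5, C('n')=6
L[0]='e': occ=0, LF[0]=C('e')+0=4+0=4
L[1]='c': occ=0, LF[1]=C('c')+0=2+0=2
L[2]='$': occ=0, LF[2]=C('$')+0=0+0=0
L[3]='n': occ=0, LF[3]=C('n')+0=6+0=6
L[4]='l': occ=0, LF[4]=C('l')+0=5+0=5
L[5]='d': occ=0, LF[5]=C('d')+0=3+0=3
L[6]='a': occ=0, LF[6]=C('a')+0=1+0=1

Answer: 4 2 0 6 5 3 1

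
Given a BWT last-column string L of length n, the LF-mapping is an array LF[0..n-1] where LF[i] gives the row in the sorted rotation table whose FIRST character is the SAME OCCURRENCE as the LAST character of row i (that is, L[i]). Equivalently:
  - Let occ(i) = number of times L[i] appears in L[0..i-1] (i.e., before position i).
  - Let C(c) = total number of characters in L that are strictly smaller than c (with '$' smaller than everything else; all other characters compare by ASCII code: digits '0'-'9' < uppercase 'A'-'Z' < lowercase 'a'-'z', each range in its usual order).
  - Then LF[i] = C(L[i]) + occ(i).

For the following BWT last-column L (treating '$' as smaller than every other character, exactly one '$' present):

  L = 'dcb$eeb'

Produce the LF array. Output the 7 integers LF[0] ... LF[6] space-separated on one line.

Char counts: '$':1, 'b':2, 'c':1, 'd':1, 'e':2
C (first-col start): C('$')=0, C('b')=1, C('c')=3, C('d')=4, C('e')=5
L[0]='d': occ=0, LF[0]=C('d')+0=4+0=4
L[1]='c': occ=0, LF[1]=C('c')+0=3+0=3
L[2]='b': occ=0, LF[2]=C('b')+0=1+0=1
L[3]='$': occ=0, LF[3]=C('$')+0=0+0=0
L[4]='e': occ=0, LF[4]=C('e')+0=5+0=5
L[5]='e': occ=1, LF[5]=C('e')+1=5+1=6
L[6]='b': occ=1, LF[6]=C('b')+1=1+1=2

Answer: 4 3 1 0 5 6 2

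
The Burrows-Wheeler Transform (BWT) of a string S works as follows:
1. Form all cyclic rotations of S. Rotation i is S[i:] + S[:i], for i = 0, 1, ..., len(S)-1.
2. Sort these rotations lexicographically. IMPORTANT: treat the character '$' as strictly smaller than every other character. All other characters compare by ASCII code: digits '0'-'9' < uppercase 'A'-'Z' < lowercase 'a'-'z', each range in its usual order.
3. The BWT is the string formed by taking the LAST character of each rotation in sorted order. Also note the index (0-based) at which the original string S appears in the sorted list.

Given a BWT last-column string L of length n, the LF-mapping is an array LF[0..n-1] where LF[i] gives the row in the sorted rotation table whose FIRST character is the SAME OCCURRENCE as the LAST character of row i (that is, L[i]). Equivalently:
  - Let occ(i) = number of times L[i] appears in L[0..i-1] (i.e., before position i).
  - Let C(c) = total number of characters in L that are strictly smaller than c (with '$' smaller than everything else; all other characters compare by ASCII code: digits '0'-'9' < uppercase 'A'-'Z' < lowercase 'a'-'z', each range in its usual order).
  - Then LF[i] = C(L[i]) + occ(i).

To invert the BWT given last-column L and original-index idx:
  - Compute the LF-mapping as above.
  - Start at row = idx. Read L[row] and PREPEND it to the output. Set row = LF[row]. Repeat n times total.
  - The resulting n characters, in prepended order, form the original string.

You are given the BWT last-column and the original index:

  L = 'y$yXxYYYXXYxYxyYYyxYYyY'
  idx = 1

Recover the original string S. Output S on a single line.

LF mapping: 18 0 19 1 14 4 5 6 2 3 7 15 8 16 20 9 10 21 17 11 12 22 13
Walk LF starting at row 1, prepending L[row]:
  step 1: row=1, L[1]='$', prepend. Next row=LF[1]=0
  step 2: row=0, L[0]='y', prepend. Next row=LF[0]=18
  step 3: row=18, L[18]='x', prepend. Next row=LF[18]=17
  step 4: row=17, L[17]='y', prepend. Next row=LF[17]=21
  step 5: row=21, L[21]='y', prepend. Next row=LF[21]=22
  step 6: row=22, L[22]='Y', prepend. Next row=LF[22]=13
  step 7: row=13, L[13]='x', prepend. Next row=LF[13]=16
  step 8: row=16, L[16]='Y', prepend. Next row=LF[16]=10
  step 9: row=10, L[10]='Y', prepend. Next row=LF[10]=7
  step 10: row=7, L[7]='Y', prepend. Next row=LF[7]=6
  step 11: row=6, L[6]='Y', prepend. Next row=LF[6]=5
  step 12: row=5, L[5]='Y', prepend. Next row=LF[5]=4
  step 13: row=4, L[4]='x', prepend. Next row=LF[4]=14
  step 14: row=14, L[14]='y', prepend. Next row=LF[14]=20
  step 15: row=20, L[20]='Y', prepend. Next row=LF[20]=12
  step 16: row=12, L[12]='Y', prepend. Next row=LF[12]=8
  step 17: row=8, L[8]='X', prepend. Next row=LF[8]=2
  step 18: row=2, L[2]='y', prepend. Next row=LF[2]=19
  step 19: row=19, L[19]='Y', prepend. Next row=LF[19]=11
  step 20: row=11, L[11]='x', prepend. Next row=LF[11]=15
  step 21: row=15, L[15]='Y', prepend. Next row=LF[15]=9
  step 22: row=9, L[9]='X', prepend. Next row=LF[9]=3
  step 23: row=3, L[3]='X', prepend. Next row=LF[3]=1
Reversed output: XXYxYyXYYyxYYYYYxYyyxy$

Answer: XXYxYyXYYyxYYYYYxYyyxy$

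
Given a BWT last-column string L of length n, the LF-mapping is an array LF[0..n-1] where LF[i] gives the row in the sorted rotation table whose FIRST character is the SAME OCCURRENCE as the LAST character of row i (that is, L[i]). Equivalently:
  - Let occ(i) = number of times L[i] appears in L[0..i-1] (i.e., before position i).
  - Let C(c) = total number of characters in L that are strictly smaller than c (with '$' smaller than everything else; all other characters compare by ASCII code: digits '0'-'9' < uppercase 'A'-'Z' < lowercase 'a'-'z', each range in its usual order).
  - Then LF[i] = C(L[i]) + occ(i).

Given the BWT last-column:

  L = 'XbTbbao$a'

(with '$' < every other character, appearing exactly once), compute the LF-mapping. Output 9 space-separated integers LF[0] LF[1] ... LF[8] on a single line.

Char counts: '$':1, 'T':1, 'X':1, 'a':2, 'b':3, 'o':1
C (first-col start): C('$')=0, C('T')=1, C('X')=2, C('a')=3, C('b')=5, C('o')=8
L[0]='X': occ=0, LF[0]=C('X')+0=2+0=2
L[1]='b': occ=0, LF[1]=C('b')+0=5+0=5
L[2]='T': occ=0, LF[2]=C('T')+0=1+0=1
L[3]='b': occ=1, LF[3]=C('b')+1=5+1=6
L[4]='b': occ=2, LF[4]=C('b')+2=5+2=7
L[5]='a': occ=0, LF[5]=C('a')+0=3+0=3
L[6]='o': occ=0, LF[6]=C('o')+0=8+0=8
L[7]='$': occ=0, LF[7]=C('$')+0=0+0=0
L[8]='a': occ=1, LF[8]=C('a')+1=3+1=4

Answer: 2 5 1 6 7 3 8 0 4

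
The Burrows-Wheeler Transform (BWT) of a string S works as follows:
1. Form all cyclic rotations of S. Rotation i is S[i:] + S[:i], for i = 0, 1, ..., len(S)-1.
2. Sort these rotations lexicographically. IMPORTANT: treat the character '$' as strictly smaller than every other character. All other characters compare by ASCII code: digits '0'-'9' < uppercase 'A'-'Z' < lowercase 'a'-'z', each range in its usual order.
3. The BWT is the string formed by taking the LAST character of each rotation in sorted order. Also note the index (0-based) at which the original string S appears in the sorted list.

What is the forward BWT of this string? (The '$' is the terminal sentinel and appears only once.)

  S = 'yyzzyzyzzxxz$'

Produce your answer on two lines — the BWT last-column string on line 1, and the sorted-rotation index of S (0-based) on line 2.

All 13 rotations (rotation i = S[i:]+S[:i]):
  rot[0] = yyzzyzyzzxxz$
  rot[1] = yzzyzyzzxxz$y
  rot[2] = zzyzyzzxxz$yy
  rot[3] = zyzyzzxxz$yyz
  rot[4] = yzyzzxxz$yyzz
  rot[5] = zyzzxxz$yyzzy
  rot[6] = yzzxxz$yyzzyz
  rot[7] = zzxxz$yyzzyzy
  rot[8] = zxxz$yyzzyzyz
  rot[9] = xxz$yyzzyzyzz
  rot[10] = xz$yyzzyzyzzx
  rot[11] = z$yyzzyzyzzxx
  rot[12] = $yyzzyzyzzxxz
Sorted (with $ < everything):
  sorted[0] = $yyzzyzyzzxxz  (last char: 'z')
  sorted[1] = xxz$yyzzyzyzz  (last char: 'z')
  sorted[2] = xz$yyzzyzyzzx  (last char: 'x')
  sorted[3] = yyzzyzyzzxxz$  (last char: '$')
  sorted[4] = yzyzzxxz$yyzz  (last char: 'z')
  sorted[5] = yzzxxz$yyzzyz  (last char: 'z')
  sorted[6] = yzzyzyzzxxz$y  (last char: 'y')
  sorted[7] = z$yyzzyzyzzxx  (last char: 'x')
  sorted[8] = zxxz$yyzzyzyz  (last char: 'z')
  sorted[9] = zyzyzzxxz$yyz  (last char: 'z')
  sorted[10] = zyzzxxz$yyzzy  (last char: 'y')
  sorted[11] = zzxxz$yyzzyzy  (last char: 'y')
  sorted[12] = zzyzyzzxxz$yy  (last char: 'y')
Last column: zzx$zzyxzzyyy
Original string S is at sorted index 3

Answer: zzx$zzyxzzyyy
3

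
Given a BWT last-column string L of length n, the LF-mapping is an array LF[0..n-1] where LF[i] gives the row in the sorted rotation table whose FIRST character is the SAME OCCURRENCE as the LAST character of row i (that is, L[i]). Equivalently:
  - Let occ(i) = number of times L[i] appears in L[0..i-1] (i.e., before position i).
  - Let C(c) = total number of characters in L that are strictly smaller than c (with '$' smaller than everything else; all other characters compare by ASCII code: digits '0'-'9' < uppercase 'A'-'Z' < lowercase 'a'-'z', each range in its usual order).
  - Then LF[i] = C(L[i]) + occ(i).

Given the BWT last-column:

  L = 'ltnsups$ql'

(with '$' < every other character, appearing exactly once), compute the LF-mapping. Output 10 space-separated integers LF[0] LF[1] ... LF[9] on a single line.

Char counts: '$':1, 'l':2, 'n':1, 'p':1, 'q':1, 's':2, 't':1, 'u':1
C (first-col start): C('$')=0, C('l')=1, C('n')=3, C('p')=4, C('q')=5, C('s')=6, C('t')=8, C('u')=9
L[0]='l': occ=0, LF[0]=C('l')+0=1+0=1
L[1]='t': occ=0, LF[1]=C('t')+0=8+0=8
L[2]='n': occ=0, LF[2]=C('n')+0=3+0=3
L[3]='s': occ=0, LF[3]=C('s')+0=6+0=6
L[4]='u': occ=0, LF[4]=C('u')+0=9+0=9
L[5]='p': occ=0, LF[5]=C('p')+0=4+0=4
L[6]='s': occ=1, LF[6]=C('s')+1=6+1=7
L[7]='$': occ=0, LF[7]=C('$')+0=0+0=0
L[8]='q': occ=0, LF[8]=C('q')+0=5+0=5
L[9]='l': occ=1, LF[9]=C('l')+1=1+1=2

Answer: 1 8 3 6 9 4 7 0 5 2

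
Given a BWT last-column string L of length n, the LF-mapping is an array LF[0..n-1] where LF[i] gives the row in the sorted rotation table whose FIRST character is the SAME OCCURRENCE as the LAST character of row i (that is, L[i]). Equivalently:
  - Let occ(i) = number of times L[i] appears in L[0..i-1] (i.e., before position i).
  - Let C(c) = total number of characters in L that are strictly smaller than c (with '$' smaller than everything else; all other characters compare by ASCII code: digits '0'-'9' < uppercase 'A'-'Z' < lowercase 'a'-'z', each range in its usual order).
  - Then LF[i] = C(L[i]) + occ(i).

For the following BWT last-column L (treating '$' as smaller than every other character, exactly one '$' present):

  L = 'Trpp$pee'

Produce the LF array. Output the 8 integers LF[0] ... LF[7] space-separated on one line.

Answer: 1 7 4 5 0 6 2 3

Derivation:
Char counts: '$':1, 'T':1, 'e':2, 'p':3, 'r':1
C (first-col start): C('$')=0, C('T')=1, C('e')=2, C('p')=4, C('r')=7
L[0]='T': occ=0, LF[0]=C('T')+0=1+0=1
L[1]='r': occ=0, LF[1]=C('r')+0=7+0=7
L[2]='p': occ=0, LF[2]=C('p')+0=4+0=4
L[3]='p': occ=1, LF[3]=C('p')+1=4+1=5
L[4]='$': occ=0, LF[4]=C('$')+0=0+0=0
L[5]='p': occ=2, LF[5]=C('p')+2=4+2=6
L[6]='e': occ=0, LF[6]=C('e')+0=2+0=2
L[7]='e': occ=1, LF[7]=C('e')+1=2+1=3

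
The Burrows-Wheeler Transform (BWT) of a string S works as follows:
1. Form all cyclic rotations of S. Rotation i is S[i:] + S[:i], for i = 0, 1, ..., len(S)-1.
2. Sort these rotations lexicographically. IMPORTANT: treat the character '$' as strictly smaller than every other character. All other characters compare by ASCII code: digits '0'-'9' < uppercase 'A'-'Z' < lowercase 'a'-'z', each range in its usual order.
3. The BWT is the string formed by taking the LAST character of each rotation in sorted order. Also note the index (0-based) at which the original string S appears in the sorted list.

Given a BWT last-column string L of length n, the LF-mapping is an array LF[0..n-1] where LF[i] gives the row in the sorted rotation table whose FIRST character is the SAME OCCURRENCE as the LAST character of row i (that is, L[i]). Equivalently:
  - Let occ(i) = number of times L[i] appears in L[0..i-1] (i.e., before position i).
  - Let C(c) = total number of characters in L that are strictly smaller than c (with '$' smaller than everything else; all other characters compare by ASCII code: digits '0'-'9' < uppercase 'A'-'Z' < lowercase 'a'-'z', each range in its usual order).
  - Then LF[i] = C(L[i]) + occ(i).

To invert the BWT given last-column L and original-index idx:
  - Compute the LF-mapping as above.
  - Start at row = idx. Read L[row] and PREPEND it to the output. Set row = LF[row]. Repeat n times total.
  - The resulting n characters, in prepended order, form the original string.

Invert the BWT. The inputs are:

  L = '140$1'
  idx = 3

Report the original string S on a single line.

LF mapping: 2 4 1 0 3
Walk LF starting at row 3, prepending L[row]:
  step 1: row=3, L[3]='$', prepend. Next row=LF[3]=0
  step 2: row=0, L[0]='1', prepend. Next row=LF[0]=2
  step 3: row=2, L[2]='0', prepend. Next row=LF[2]=1
  step 4: row=1, L[1]='4', prepend. Next row=LF[1]=4
  step 5: row=4, L[4]='1', prepend. Next row=LF[4]=3
Reversed output: 1401$

Answer: 1401$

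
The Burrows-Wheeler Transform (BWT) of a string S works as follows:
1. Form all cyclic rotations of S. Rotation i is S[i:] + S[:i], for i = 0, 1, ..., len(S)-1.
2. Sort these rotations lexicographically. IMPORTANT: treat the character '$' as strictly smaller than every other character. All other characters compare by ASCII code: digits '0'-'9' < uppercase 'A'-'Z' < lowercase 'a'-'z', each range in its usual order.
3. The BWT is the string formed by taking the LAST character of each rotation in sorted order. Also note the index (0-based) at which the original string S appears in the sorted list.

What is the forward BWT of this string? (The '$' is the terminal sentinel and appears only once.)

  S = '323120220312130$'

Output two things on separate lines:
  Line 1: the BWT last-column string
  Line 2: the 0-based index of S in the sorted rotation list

All 16 rotations (rotation i = S[i:]+S[:i]):
  rot[0] = 323120220312130$
  rot[1] = 23120220312130$3
  rot[2] = 3120220312130$32
  rot[3] = 120220312130$323
  rot[4] = 20220312130$3231
  rot[5] = 0220312130$32312
  rot[6] = 220312130$323120
  rot[7] = 20312130$3231202
  rot[8] = 0312130$32312022
  rot[9] = 312130$323120220
  rot[10] = 12130$3231202203
  rot[11] = 2130$32312022031
  rot[12] = 130$323120220312
  rot[13] = 30$3231202203121
  rot[14] = 0$32312022031213
  rot[15] = $323120220312130
Sorted (with $ < everything):
  sorted[0] = $323120220312130  (last char: '0')
  sorted[1] = 0$32312022031213  (last char: '3')
  sorted[2] = 0220312130$32312  (last char: '2')
  sorted[3] = 0312130$32312022  (last char: '2')
  sorted[4] = 120220312130$323  (last char: '3')
  sorted[5] = 12130$3231202203  (last char: '3')
  sorted[6] = 130$323120220312  (last char: '2')
  sorted[7] = 20220312130$3231  (last char: '1')
  sorted[8] = 20312130$3231202  (last char: '2')
  sorted[9] = 2130$32312022031  (last char: '1')
  sorted[10] = 220312130$323120  (last char: '0')
  sorted[11] = 23120220312130$3  (last char: '3')
  sorted[12] = 30$3231202203121  (last char: '1')
  sorted[13] = 3120220312130$32  (last char: '2')
  sorted[14] = 312130$323120220  (last char: '0')
  sorted[15] = 323120220312130$  (last char: '$')
Last column: 032233212103120$
Original string S is at sorted index 15

Answer: 032233212103120$
15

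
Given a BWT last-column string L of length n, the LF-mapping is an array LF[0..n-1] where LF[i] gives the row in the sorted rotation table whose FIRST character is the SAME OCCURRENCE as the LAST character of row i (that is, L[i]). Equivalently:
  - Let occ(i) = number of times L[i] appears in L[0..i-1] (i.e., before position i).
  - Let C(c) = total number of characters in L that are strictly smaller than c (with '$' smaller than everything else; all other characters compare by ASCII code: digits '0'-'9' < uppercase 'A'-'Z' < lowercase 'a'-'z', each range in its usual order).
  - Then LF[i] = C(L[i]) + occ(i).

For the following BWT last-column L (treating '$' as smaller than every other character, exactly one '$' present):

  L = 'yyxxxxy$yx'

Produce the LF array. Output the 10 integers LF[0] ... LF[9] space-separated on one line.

Char counts: '$':1, 'x':5, 'y':4
C (first-col start): C('$')=0, C('x')=1, C('y')=6
L[0]='y': occ=0, LF[0]=C('y')+0=6+0=6
L[1]='y': occ=1, LF[1]=C('y')+1=6+1=7
L[2]='x': occ=0, LF[2]=C('x')+0=1+0=1
L[3]='x': occ=1, LF[3]=C('x')+1=1+1=2
L[4]='x': occ=2, LF[4]=C('x')+2=1+2=3
L[5]='x': occ=3, LF[5]=C('x')+3=1+3=4
L[6]='y': occ=2, LF[6]=C('y')+2=6+2=8
L[7]='$': occ=0, LF[7]=C('$')+0=0+0=0
L[8]='y': occ=3, LF[8]=C('y')+3=6+3=9
L[9]='x': occ=4, LF[9]=C('x')+4=1+4=5

Answer: 6 7 1 2 3 4 8 0 9 5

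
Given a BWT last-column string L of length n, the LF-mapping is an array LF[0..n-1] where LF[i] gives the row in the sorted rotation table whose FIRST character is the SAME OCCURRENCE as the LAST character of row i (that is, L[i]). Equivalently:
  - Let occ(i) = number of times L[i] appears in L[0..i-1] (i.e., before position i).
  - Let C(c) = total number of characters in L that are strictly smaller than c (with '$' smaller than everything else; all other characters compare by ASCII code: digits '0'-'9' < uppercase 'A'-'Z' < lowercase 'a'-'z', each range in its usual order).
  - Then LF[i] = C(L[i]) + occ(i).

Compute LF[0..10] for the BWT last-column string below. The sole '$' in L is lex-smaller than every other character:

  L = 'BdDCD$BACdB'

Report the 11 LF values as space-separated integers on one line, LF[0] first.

Answer: 2 9 7 5 8 0 3 1 6 10 4

Derivation:
Char counts: '$':1, 'A':1, 'B':3, 'C':2, 'D':2, 'd':2
C (first-col start): C('$')=0, C('A')=1, C('B')=2, C('C')=5, C('D')=7, C('d')=9
L[0]='B': occ=0, LF[0]=C('B')+0=2+0=2
L[1]='d': occ=0, LF[1]=C('d')+0=9+0=9
L[2]='D': occ=0, LF[2]=C('D')+0=7+0=7
L[3]='C': occ=0, LF[3]=C('C')+0=5+0=5
L[4]='D': occ=1, LF[4]=C('D')+1=7+1=8
L[5]='$': occ=0, LF[5]=C('$')+0=0+0=0
L[6]='B': occ=1, LF[6]=C('B')+1=2+1=3
L[7]='A': occ=0, LF[7]=C('A')+0=1+0=1
L[8]='C': occ=1, LF[8]=C('C')+1=5+1=6
L[9]='d': occ=1, LF[9]=C('d')+1=9+1=10
L[10]='B': occ=2, LF[10]=C('B')+2=2+2=4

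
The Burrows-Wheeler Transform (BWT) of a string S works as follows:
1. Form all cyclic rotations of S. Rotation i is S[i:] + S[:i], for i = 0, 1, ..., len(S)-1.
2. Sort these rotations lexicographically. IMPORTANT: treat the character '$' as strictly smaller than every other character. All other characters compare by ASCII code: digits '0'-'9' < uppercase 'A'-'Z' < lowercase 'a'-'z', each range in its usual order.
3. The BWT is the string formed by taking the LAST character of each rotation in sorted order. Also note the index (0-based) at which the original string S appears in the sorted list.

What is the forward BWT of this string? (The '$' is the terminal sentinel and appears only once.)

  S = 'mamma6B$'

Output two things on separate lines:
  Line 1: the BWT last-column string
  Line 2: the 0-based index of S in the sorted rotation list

Answer: Ba6mmm$a
6

Derivation:
All 8 rotations (rotation i = S[i:]+S[:i]):
  rot[0] = mamma6B$
  rot[1] = amma6B$m
  rot[2] = mma6B$ma
  rot[3] = ma6B$mam
  rot[4] = a6B$mamm
  rot[5] = 6B$mamma
  rot[6] = B$mamma6
  rot[7] = $mamma6B
Sorted (with $ < everything):
  sorted[0] = $mamma6B  (last char: 'B')
  sorted[1] = 6B$mamma  (last char: 'a')
  sorted[2] = B$mamma6  (last char: '6')
  sorted[3] = a6B$mamm  (last char: 'm')
  sorted[4] = amma6B$m  (last char: 'm')
  sorted[5] = ma6B$mam  (last char: 'm')
  sorted[6] = mamma6B$  (last char: '$')
  sorted[7] = mma6B$ma  (last char: 'a')
Last column: Ba6mmm$a
Original string S is at sorted index 6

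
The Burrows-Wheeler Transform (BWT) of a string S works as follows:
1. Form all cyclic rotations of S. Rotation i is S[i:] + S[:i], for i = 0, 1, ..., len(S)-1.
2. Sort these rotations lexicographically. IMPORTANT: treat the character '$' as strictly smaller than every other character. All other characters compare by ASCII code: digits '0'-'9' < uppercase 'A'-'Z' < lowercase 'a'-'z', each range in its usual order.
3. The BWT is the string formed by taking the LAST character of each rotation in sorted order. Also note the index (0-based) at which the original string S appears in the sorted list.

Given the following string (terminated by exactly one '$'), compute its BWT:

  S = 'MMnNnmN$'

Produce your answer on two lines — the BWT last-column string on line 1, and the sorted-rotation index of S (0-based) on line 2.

All 8 rotations (rotation i = S[i:]+S[:i]):
  rot[0] = MMnNnmN$
  rot[1] = MnNnmN$M
  rot[2] = nNnmN$MM
  rot[3] = NnmN$MMn
  rot[4] = nmN$MMnN
  rot[5] = mN$MMnNn
  rot[6] = N$MMnNnm
  rot[7] = $MMnNnmN
Sorted (with $ < everything):
  sorted[0] = $MMnNnmN  (last char: 'N')
  sorted[1] = MMnNnmN$  (last char: '$')
  sorted[2] = MnNnmN$M  (last char: 'M')
  sorted[3] = N$MMnNnm  (last char: 'm')
  sorted[4] = NnmN$MMn  (last char: 'n')
  sorted[5] = mN$MMnNn  (last char: 'n')
  sorted[6] = nNnmN$MM  (last char: 'M')
  sorted[7] = nmN$MMnN  (last char: 'N')
Last column: N$MmnnMN
Original string S is at sorted index 1

Answer: N$MmnnMN
1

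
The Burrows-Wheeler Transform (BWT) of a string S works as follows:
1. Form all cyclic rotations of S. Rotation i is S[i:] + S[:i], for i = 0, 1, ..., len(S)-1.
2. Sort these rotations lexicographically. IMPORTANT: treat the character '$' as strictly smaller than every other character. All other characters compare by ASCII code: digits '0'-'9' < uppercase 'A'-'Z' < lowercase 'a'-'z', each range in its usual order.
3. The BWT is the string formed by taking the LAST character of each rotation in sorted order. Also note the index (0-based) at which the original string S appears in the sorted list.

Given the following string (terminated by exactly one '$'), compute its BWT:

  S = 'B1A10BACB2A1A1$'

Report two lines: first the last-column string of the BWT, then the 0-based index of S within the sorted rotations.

All 15 rotations (rotation i = S[i:]+S[:i]):
  rot[0] = B1A10BACB2A1A1$
  rot[1] = 1A10BACB2A1A1$B
  rot[2] = A10BACB2A1A1$B1
  rot[3] = 10BACB2A1A1$B1A
  rot[4] = 0BACB2A1A1$B1A1
  rot[5] = BACB2A1A1$B1A10
  rot[6] = ACB2A1A1$B1A10B
  rot[7] = CB2A1A1$B1A10BA
  rot[8] = B2A1A1$B1A10BAC
  rot[9] = 2A1A1$B1A10BACB
  rot[10] = A1A1$B1A10BACB2
  rot[11] = 1A1$B1A10BACB2A
  rot[12] = A1$B1A10BACB2A1
  rot[13] = 1$B1A10BACB2A1A
  rot[14] = $B1A10BACB2A1A1
Sorted (with $ < everything):
  sorted[0] = $B1A10BACB2A1A1  (last char: '1')
  sorted[1] = 0BACB2A1A1$B1A1  (last char: '1')
  sorted[2] = 1$B1A10BACB2A1A  (last char: 'A')
  sorted[3] = 10BACB2A1A1$B1A  (last char: 'A')
  sorted[4] = 1A1$B1A10BACB2A  (last char: 'A')
  sorted[5] = 1A10BACB2A1A1$B  (last char: 'B')
  sorted[6] = 2A1A1$B1A10BACB  (last char: 'B')
  sorted[7] = A1$B1A10BACB2A1  (last char: '1')
  sorted[8] = A10BACB2A1A1$B1  (last char: '1')
  sorted[9] = A1A1$B1A10BACB2  (last char: '2')
  sorted[10] = ACB2A1A1$B1A10B  (last char: 'B')
  sorted[11] = B1A10BACB2A1A1$  (last char: '$')
  sorted[12] = B2A1A1$B1A10BAC  (last char: 'C')
  sorted[13] = BACB2A1A1$B1A10  (last char: '0')
  sorted[14] = CB2A1A1$B1A10BA  (last char: 'A')
Last column: 11AAABB112B$C0A
Original string S is at sorted index 11

Answer: 11AAABB112B$C0A
11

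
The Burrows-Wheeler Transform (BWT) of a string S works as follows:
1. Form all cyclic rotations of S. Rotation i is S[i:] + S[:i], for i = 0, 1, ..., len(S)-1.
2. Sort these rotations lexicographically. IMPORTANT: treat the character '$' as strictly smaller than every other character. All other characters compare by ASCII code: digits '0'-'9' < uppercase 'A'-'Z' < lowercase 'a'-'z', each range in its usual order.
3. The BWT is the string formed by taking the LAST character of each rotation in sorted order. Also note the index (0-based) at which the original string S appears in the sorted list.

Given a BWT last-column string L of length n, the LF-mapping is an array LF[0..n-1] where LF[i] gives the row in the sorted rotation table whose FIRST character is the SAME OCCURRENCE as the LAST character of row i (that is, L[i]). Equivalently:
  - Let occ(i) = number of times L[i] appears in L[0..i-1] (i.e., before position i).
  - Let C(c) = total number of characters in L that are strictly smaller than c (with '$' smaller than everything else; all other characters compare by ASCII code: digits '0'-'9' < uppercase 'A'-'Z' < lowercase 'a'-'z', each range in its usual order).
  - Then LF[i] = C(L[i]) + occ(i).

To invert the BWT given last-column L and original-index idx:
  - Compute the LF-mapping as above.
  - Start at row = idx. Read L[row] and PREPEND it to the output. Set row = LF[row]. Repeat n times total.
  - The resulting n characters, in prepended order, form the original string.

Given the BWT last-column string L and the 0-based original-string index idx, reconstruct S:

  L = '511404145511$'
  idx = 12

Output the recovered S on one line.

Answer: 544110115415$

Derivation:
LF mapping: 10 2 3 7 1 8 4 9 11 12 5 6 0
Walk LF starting at row 12, prepending L[row]:
  step 1: row=12, L[12]='$', prepend. Next row=LF[12]=0
  step 2: row=0, L[0]='5', prepend. Next row=LF[0]=10
  step 3: row=10, L[10]='1', prepend. Next row=LF[10]=5
  step 4: row=5, L[5]='4', prepend. Next row=LF[5]=8
  step 5: row=8, L[8]='5', prepend. Next row=LF[8]=11
  step 6: row=11, L[11]='1', prepend. Next row=LF[11]=6
  step 7: row=6, L[6]='1', prepend. Next row=LF[6]=4
  step 8: row=4, L[4]='0', prepend. Next row=LF[4]=1
  step 9: row=1, L[1]='1', prepend. Next row=LF[1]=2
  step 10: row=2, L[2]='1', prepend. Next row=LF[2]=3
  step 11: row=3, L[3]='4', prepend. Next row=LF[3]=7
  step 12: row=7, L[7]='4', prepend. Next row=LF[7]=9
  step 13: row=9, L[9]='5', prepend. Next row=LF[9]=12
Reversed output: 544110115415$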